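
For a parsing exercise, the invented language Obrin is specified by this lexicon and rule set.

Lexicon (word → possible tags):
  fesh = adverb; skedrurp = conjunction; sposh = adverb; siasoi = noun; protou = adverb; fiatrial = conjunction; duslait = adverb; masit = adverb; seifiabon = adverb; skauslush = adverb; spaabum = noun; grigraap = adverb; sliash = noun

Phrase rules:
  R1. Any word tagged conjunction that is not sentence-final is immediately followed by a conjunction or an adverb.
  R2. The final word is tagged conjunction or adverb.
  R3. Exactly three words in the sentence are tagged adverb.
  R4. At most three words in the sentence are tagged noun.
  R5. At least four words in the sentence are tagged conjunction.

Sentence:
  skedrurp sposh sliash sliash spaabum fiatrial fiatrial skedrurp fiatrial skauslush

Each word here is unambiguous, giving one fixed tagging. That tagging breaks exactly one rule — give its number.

Fixed tagging: conjunction adverb noun noun noun conjunction conjunction conjunction conjunction adverb.
Rule check: R1 ✓, R2 ✓, R3 ✗, R4 ✓, R5 ✓.
Only rule 3 fails.

3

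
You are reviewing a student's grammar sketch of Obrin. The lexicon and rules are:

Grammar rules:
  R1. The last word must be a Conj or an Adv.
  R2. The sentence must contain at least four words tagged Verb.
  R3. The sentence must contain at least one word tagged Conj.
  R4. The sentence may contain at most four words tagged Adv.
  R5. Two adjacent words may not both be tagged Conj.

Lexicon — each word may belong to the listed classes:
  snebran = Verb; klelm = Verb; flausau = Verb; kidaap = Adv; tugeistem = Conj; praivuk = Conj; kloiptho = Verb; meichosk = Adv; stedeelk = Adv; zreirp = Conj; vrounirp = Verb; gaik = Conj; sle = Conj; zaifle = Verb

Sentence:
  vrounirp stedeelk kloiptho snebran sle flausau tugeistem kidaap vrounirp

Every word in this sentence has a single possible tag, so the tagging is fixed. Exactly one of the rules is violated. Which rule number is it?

1

Fixed tagging: Verb Adv Verb Verb Conj Verb Conj Adv Verb.
Applying the rules: R1 fail, R2 pass, R3 pass, R4 pass, R5 pass.
Only rule 1 fails.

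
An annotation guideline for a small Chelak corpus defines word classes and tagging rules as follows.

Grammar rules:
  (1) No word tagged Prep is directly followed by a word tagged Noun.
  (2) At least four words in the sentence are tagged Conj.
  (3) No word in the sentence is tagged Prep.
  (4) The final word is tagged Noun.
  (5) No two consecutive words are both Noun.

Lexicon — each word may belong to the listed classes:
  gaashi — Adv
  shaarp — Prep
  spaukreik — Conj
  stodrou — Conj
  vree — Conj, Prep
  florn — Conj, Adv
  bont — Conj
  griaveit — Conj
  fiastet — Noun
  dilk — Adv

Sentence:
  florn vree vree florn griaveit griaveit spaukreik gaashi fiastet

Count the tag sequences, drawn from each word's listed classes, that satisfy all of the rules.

Candidates per position — 1:florn {Conj,Adv}; 2:vree {Conj,Prep}; 3:vree {Conj,Prep}; 4:florn {Conj,Adv}; 5:griaveit {Conj}; 6:griaveit {Conj}; 7:spaukreik {Conj}; 8:gaashi {Adv}; 9:fiastet {Noun}.
There are 16 candidate sequences in total.
The sequences that satisfy every rule: Conj Conj Conj Conj Conj Conj Conj Adv Noun; Conj Conj Conj Adv Conj Conj Conj Adv Noun; Adv Conj Conj Conj Conj Conj Conj Adv Noun; Adv Conj Conj Adv Conj Conj Conj Adv Noun.
Count = 4.

4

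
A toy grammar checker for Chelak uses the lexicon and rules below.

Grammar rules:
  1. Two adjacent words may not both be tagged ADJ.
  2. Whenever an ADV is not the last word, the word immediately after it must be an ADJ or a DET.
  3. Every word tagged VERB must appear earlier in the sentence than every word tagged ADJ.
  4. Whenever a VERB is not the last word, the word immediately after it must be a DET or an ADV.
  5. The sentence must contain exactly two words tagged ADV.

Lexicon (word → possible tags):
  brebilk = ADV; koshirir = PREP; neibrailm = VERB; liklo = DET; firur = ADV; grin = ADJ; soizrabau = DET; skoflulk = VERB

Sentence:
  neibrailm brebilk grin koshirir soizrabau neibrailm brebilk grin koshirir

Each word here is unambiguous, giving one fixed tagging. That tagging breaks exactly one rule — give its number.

Fixed tagging: VERB ADV ADJ PREP DET VERB ADV ADJ PREP.
Rule check: R1 holds, R2 holds, R3 violated, R4 holds, R5 holds.
Only rule 3 fails.

3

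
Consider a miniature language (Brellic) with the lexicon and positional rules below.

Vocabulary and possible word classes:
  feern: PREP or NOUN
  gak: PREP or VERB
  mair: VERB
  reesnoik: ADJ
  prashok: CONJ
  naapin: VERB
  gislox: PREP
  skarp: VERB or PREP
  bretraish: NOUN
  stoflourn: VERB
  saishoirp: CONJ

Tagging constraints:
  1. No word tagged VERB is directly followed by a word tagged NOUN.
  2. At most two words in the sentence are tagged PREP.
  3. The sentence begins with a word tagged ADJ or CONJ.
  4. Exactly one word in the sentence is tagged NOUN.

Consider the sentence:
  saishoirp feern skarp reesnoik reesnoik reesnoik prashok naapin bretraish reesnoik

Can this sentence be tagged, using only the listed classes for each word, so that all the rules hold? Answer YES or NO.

Candidates per position — 1:saishoirp {CONJ}; 2:feern {PREP,NOUN}; 3:skarp {VERB,PREP}; 4:reesnoik {ADJ}; 5:reesnoik {ADJ}; 6:reesnoik {ADJ}; 7:prashok {CONJ}; 8:naapin {VERB}; 9:bretraish {NOUN}; 10:reesnoik {ADJ}.
Rule 1 cannot be satisfied by any choice of tags from the lexicon.
So there is no consistent tagging.

NO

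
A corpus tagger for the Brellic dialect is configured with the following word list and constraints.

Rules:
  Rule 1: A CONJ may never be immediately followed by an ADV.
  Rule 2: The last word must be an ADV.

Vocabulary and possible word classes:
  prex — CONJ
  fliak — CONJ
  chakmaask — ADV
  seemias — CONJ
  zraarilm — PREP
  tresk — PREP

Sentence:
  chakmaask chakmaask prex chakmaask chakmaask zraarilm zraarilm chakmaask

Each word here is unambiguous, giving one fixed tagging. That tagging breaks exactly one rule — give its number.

1

Fixed tagging: ADV ADV CONJ ADV ADV PREP PREP ADV.
Rule check: R1 violated, R2 holds.
Only rule 1 fails.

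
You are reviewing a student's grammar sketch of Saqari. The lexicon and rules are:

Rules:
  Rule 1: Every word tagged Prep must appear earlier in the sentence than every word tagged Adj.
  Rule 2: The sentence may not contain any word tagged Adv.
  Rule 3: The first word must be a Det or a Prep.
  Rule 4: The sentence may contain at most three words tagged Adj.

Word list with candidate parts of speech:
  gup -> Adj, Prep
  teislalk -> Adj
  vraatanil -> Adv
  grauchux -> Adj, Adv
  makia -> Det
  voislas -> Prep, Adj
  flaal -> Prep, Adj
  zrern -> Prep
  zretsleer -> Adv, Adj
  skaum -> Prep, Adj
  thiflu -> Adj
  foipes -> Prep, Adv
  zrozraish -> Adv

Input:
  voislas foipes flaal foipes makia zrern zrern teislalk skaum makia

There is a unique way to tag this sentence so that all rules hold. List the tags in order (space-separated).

Candidates per position — 1:voislas {Prep,Adj}; 2:foipes {Prep,Adv}; 3:flaal {Prep,Adj}; 4:foipes {Prep,Adv}; 5:makia {Det}; 6:zrern {Prep}; 7:zrern {Prep}; 8:teislalk {Adj}; 9:skaum {Prep,Adj}; 10:makia {Det}.
If word 1 were Adj, no tagging could satisfy rule 1; so word 1 is Prep.
If word 2 were Adv, no tagging could satisfy rule 2; so word 2 is Prep.
If word 3 were Adj, no tagging could satisfy rule 1; so word 3 is Prep.
If word 4 were Adv, no tagging could satisfy rule 2; so word 4 is Prep.
If word 9 were Prep, no tagging could satisfy rule 1; so word 9 is Adj.
The unique satisfying tagging is: Prep Prep Prep Prep Det Prep Prep Adj Adj Det.
Check: rule 1 ✓; rule 2 ✓; rule 3 ✓; rule 4 ✓.

Prep Prep Prep Prep Det Prep Prep Adj Adj Det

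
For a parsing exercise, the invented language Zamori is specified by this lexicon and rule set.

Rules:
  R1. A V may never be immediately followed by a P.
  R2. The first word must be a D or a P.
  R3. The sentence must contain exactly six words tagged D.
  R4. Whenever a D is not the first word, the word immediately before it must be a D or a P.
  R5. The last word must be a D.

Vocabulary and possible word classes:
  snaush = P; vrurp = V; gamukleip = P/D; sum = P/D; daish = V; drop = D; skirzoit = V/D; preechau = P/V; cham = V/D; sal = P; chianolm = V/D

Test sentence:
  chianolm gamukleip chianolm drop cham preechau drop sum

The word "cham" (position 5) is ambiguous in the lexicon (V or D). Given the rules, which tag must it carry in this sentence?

D

Candidates per position — 1:chianolm {V,D}; 2:gamukleip {P,D}; 3:chianolm {V,D}; 4:drop {D}; 5:cham {V,D}; 6:preechau {P,V}; 7:drop {D}; 8:sum {P,D}.
Position 1: V is ruled out by rule 2; that leaves D.
Position 3: V is ruled out by rule 4; that leaves D.
Position 6: V is ruled out by rule 4; that leaves P.
Position 8: P is ruled out by rule 5; that leaves D.
Position 5: V is ruled out by rule 1; that leaves D.
Position 2: D is ruled out by rule 3; that leaves P.
So the tagging must be: D P D D D P D D.
Verifying each rule — rule 1 satisfied; rule 2 satisfied; rule 3 satisfied; rule 4 satisfied; rule 5 satisfied.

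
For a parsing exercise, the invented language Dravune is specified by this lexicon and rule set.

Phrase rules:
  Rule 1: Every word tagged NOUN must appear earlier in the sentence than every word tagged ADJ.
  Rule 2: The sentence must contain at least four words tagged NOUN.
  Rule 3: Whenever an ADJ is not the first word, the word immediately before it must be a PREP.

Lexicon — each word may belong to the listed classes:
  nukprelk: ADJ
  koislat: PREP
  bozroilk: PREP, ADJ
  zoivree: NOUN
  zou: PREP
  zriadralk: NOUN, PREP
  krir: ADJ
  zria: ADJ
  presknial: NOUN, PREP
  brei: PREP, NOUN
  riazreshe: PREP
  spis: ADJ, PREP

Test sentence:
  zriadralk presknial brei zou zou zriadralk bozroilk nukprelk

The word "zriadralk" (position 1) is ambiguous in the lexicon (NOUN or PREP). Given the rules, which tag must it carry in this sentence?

Candidates per position — 1:zriadralk {NOUN,PREP}; 2:presknial {NOUN,PREP}; 3:brei {PREP,NOUN}; 4:zou {PREP}; 5:zou {PREP}; 6:zriadralk {NOUN,PREP}; 7:bozroilk {PREP,ADJ}; 8:nukprelk {ADJ}.
At position 1, choosing PREP makes rule 2 impossible to satisfy; hence NOUN.
At position 2, choosing PREP makes rule 2 impossible to satisfy; hence NOUN.
At position 3, choosing PREP makes rule 2 impossible to satisfy; hence NOUN.
At position 6, choosing PREP makes rule 2 impossible to satisfy; hence NOUN.
At position 7, choosing ADJ makes rule 3 impossible to satisfy; hence PREP.
The only consistent sequence is: NOUN NOUN NOUN PREP PREP NOUN PREP ADJ.
Verifying each rule — rule 1 holds; rule 2 holds; rule 3 holds.

NOUN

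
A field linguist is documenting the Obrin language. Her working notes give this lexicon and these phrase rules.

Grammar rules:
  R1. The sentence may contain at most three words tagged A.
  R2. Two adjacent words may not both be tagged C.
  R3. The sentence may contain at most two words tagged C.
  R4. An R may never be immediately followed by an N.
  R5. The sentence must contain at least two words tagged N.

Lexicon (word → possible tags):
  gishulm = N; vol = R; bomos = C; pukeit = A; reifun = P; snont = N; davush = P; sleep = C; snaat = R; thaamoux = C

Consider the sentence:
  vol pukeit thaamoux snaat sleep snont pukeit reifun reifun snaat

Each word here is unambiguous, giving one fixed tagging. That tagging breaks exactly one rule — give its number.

Fixed tagging: R A C R C N A P P R.
Checking each rule: R1 ok, R2 ok, R3 ok, R4 ok, R5 fails.
Only rule 5 fails.

5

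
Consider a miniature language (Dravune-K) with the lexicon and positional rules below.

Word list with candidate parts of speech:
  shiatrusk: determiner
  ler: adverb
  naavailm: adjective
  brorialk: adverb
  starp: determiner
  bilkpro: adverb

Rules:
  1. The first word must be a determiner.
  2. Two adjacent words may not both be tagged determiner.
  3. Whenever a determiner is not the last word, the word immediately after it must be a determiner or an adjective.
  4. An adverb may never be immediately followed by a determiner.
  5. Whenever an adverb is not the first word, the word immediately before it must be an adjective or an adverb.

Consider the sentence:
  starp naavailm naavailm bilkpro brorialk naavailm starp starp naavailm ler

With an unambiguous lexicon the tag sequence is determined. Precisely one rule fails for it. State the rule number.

2

Fixed tagging: determiner adjective adjective adverb adverb adjective determiner determiner adjective adverb.
Applying the rules: R1 ok, R2 fails, R3 ok, R4 ok, R5 ok.
Only rule 2 fails.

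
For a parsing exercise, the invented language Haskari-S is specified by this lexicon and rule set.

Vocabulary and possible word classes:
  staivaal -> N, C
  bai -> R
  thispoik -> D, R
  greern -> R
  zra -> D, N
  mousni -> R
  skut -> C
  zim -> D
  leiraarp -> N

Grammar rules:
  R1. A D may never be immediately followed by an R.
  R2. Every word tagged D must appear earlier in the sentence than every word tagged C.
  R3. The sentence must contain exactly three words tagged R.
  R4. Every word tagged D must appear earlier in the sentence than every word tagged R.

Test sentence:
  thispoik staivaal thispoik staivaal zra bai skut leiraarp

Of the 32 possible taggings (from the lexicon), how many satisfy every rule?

4

Candidates per position — 1:thispoik {D,R}; 2:staivaal {N,C}; 3:thispoik {D,R}; 4:staivaal {N,C}; 5:zra {D,N}; 6:bai {R}; 7:skut {C}; 8:leiraarp {N}.
There are 32 candidate sequences in total.
The sequences that satisfy every rule: R N R N N R C N; R N R C N R C N; R C R N N R C N; R C R C N R C N.
Count = 4.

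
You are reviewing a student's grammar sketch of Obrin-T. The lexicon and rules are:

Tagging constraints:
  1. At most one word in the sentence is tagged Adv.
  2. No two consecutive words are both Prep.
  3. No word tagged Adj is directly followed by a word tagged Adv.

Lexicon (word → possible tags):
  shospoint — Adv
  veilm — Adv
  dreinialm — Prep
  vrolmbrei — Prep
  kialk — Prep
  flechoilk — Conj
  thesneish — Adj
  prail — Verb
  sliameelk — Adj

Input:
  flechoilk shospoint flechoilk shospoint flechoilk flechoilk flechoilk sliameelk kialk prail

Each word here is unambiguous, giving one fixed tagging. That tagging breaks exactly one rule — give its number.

Fixed tagging: Conj Adv Conj Adv Conj Conj Conj Adj Prep Verb.
Checking each rule: R1 fail, R2 pass, R3 pass.
Only rule 1 fails.

1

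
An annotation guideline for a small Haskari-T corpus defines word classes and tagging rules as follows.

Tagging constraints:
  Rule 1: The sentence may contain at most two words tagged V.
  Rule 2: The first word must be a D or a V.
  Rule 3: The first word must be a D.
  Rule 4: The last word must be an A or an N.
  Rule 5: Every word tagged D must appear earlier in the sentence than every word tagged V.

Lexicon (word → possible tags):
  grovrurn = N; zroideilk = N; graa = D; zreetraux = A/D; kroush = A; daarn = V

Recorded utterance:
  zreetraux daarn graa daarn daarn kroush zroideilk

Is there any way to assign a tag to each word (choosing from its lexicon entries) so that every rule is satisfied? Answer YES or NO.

Candidates per position — 1:zreetraux {A,D}; 2:daarn {V}; 3:graa {D}; 4:daarn {V}; 5:daarn {V}; 6:kroush {A}; 7:zroideilk {N}.
Rule 1 cannot be satisfied by any choice of tags from the lexicon.
So there is no consistent tagging.

NO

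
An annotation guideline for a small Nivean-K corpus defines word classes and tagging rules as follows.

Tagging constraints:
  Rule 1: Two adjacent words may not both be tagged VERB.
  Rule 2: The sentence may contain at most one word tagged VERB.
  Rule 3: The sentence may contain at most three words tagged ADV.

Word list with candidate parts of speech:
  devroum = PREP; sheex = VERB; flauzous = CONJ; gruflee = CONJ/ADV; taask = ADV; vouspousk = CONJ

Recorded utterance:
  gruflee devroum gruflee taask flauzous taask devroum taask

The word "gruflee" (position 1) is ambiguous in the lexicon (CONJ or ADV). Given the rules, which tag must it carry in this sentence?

CONJ

Candidates per position — 1:gruflee {CONJ,ADV}; 2:devroum {PREP}; 3:gruflee {CONJ,ADV}; 4:taask {ADV}; 5:flauzous {CONJ}; 6:taask {ADV}; 7:devroum {PREP}; 8:taask {ADV}.
If word 1 were ADV, no tagging could satisfy rule 3; so word 1 is CONJ.
If word 3 were ADV, no tagging could satisfy rule 3; so word 3 is CONJ.
The only consistent sequence is: CONJ PREP CONJ ADV CONJ ADV PREP ADV.
Rule-by-rule: rule 1 ✓; rule 2 ✓; rule 3 ✓.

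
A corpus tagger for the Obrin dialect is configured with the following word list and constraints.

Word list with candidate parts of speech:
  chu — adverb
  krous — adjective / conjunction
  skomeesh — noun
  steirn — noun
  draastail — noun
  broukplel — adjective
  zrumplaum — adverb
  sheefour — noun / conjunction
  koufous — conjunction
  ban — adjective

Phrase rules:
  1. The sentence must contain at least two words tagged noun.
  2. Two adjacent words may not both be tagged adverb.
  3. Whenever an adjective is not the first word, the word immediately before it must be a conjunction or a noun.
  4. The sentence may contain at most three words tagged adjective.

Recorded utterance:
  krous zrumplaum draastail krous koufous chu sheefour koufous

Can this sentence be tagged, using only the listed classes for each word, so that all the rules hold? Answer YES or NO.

YES

Candidates per position — 1:krous {adjective,conjunction}; 2:zrumplaum {adverb}; 3:draastail {noun}; 4:krous {adjective,conjunction}; 5:koufous {conjunction}; 6:chu {adverb}; 7:sheefour {noun,conjunction}; 8:koufous {conjunction}.
One satisfying assignment: conjunction adverb noun conjunction conjunction adverb noun conjunction.
Verifying each rule — rule 1 holds; rule 2 holds; rule 3 holds; rule 4 holds.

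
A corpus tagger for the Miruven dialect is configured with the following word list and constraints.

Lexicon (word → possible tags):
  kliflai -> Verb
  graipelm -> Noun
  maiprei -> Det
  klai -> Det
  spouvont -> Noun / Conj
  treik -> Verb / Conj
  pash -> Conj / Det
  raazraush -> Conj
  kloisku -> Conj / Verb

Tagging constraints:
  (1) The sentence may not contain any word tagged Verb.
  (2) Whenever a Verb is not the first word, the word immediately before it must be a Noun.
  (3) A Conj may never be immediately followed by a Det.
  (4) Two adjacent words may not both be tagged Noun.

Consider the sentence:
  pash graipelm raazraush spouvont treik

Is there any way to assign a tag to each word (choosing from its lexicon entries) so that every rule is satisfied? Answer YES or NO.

YES

Candidates per position — 1:pash {Conj,Det}; 2:graipelm {Noun}; 3:raazraush {Conj}; 4:spouvont {Noun,Conj}; 5:treik {Verb,Conj}.
One satisfying assignment: Conj Noun Conj Noun Conj.
Verifying each rule — rule 1 satisfied; rule 2 satisfied; rule 3 satisfied; rule 4 satisfied.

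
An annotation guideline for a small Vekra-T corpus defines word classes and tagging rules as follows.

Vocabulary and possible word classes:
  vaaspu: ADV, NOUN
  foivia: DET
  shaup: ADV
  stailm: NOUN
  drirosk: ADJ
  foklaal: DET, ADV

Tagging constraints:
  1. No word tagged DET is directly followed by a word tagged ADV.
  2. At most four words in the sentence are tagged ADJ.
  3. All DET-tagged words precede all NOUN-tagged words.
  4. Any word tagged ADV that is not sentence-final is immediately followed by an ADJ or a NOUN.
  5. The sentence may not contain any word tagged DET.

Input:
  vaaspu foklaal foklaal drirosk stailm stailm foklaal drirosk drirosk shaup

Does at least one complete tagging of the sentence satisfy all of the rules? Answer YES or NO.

NO

Candidates per position — 1:vaaspu {ADV,NOUN}; 2:foklaal {DET,ADV}; 3:foklaal {DET,ADV}; 4:drirosk {ADJ}; 5:stailm {NOUN}; 6:stailm {NOUN}; 7:foklaal {DET,ADV}; 8:drirosk {ADJ}; 9:drirosk {ADJ}; 10:shaup {ADV}.
Every candidate sequence violates at least one rule; no consistent tagging exists.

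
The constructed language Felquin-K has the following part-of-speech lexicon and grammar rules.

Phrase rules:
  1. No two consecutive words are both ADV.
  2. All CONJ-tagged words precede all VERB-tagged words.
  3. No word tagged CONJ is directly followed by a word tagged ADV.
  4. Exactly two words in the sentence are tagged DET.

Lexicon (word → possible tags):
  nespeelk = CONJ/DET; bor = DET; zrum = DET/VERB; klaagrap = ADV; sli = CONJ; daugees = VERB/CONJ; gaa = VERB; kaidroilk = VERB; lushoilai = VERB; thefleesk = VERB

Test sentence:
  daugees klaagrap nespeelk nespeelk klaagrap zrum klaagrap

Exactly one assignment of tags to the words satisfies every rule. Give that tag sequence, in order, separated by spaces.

Candidates per position — 1:daugees {VERB,CONJ}; 2:klaagrap {ADV}; 3:nespeelk {CONJ,DET}; 4:nespeelk {CONJ,DET}; 5:klaagrap {ADV}; 6:zrum {DET,VERB}; 7:klaagrap {ADV}.
Position 1: CONJ is ruled out by rule 3; that leaves VERB.
Position 3: CONJ is ruled out by rule 2; that leaves DET.
Position 4: CONJ is ruled out by rule 2; that leaves DET.
Position 6: DET is ruled out by rule 4; that leaves VERB.
The only consistent sequence is: VERB ADV DET DET ADV VERB ADV.
Rule-by-rule: rule 1 ✓; rule 2 ✓; rule 3 ✓; rule 4 ✓.

VERB ADV DET DET ADV VERB ADV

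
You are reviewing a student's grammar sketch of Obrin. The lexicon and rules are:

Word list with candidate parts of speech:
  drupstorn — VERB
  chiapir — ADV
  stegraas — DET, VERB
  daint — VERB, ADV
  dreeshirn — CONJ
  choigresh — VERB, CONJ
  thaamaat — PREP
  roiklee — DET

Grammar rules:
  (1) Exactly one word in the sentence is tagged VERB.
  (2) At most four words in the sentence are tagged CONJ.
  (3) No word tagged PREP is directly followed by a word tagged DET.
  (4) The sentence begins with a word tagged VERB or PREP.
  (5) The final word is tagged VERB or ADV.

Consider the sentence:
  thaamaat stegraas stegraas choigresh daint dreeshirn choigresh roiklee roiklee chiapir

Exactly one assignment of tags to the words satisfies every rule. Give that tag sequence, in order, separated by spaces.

Candidates per position — 1:thaamaat {PREP}; 2:stegraas {DET,VERB}; 3:stegraas {DET,VERB}; 4:choigresh {VERB,CONJ}; 5:daint {VERB,ADV}; 6:dreeshirn {CONJ}; 7:choigresh {VERB,CONJ}; 8:roiklee {DET}; 9:roiklee {DET}; 10:chiapir {ADV}.
Position 2: DET is ruled out by rule 3; that leaves VERB.
Position 3: VERB is ruled out by rule 1; that leaves DET.
Position 4: VERB is ruled out by rule 1; that leaves CONJ.
Position 5: VERB is ruled out by rule 1; that leaves ADV.
Position 7: VERB is ruled out by rule 1; that leaves CONJ.
So the tagging must be: PREP VERB DET CONJ ADV CONJ CONJ DET DET ADV.
Checking: rule 1 holds; rule 2 holds; rule 3 holds; rule 4 holds; rule 5 holds.

PREP VERB DET CONJ ADV CONJ CONJ DET DET ADV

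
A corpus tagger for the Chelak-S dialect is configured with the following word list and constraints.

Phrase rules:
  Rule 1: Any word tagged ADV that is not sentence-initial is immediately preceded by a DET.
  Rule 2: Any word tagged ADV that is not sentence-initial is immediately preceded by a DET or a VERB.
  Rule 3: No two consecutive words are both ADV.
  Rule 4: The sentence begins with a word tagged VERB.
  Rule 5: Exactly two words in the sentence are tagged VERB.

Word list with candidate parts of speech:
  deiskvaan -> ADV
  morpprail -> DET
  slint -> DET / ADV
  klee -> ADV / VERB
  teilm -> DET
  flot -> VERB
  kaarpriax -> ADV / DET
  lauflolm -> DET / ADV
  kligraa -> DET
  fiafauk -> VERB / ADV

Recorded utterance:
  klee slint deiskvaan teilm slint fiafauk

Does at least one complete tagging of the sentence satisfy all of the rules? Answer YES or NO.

Candidates per position — 1:klee {ADV,VERB}; 2:slint {DET,ADV}; 3:deiskvaan {ADV}; 4:teilm {DET}; 5:slint {DET,ADV}; 6:fiafauk {VERB,ADV}.
One satisfying assignment: VERB DET ADV DET DET VERB.
Check: rule 1 ✓; rule 2 ✓; rule 3 ✓; rule 4 ✓; rule 5 ✓.

YES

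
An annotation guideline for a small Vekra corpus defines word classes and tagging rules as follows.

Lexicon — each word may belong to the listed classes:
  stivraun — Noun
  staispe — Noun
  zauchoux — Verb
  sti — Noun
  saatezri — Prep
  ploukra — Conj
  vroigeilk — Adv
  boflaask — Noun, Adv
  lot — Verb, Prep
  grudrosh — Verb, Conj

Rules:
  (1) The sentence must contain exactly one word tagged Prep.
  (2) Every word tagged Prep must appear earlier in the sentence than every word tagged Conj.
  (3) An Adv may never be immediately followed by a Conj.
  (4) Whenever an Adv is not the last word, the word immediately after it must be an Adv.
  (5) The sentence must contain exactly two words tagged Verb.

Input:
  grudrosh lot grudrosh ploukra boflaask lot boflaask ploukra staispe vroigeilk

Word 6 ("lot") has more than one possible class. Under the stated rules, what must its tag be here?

Candidates per position — 1:grudrosh {Verb,Conj}; 2:lot {Verb,Prep}; 3:grudrosh {Verb,Conj}; 4:ploukra {Conj}; 5:boflaask {Noun,Adv}; 6:lot {Verb,Prep}; 7:boflaask {Noun,Adv}; 8:ploukra {Conj}; 9:staispe {Noun}; 10:vroigeilk {Adv}.
Word 5 cannot be Adv — rule 4 would then fail for every completion. It is Noun.
Word 6 cannot be Prep — rule 2 would then fail for every completion. It is Verb.
Word 7 cannot be Adv — rule 3 would then fail for every completion. It is Noun.
Word 2 cannot be Verb — rule 1 would then fail for every completion. It is Prep.
Word 1 cannot be Conj — rule 2 would then fail for every completion. It is Verb.
Word 3 cannot be Verb — rule 5 would then fail for every completion. It is Conj.
The unique satisfying tagging is: Verb Prep Conj Conj Noun Verb Noun Conj Noun Adv.
Checking: rule 1 holds; rule 2 holds; rule 3 holds; rule 4 holds; rule 5 holds.

Verb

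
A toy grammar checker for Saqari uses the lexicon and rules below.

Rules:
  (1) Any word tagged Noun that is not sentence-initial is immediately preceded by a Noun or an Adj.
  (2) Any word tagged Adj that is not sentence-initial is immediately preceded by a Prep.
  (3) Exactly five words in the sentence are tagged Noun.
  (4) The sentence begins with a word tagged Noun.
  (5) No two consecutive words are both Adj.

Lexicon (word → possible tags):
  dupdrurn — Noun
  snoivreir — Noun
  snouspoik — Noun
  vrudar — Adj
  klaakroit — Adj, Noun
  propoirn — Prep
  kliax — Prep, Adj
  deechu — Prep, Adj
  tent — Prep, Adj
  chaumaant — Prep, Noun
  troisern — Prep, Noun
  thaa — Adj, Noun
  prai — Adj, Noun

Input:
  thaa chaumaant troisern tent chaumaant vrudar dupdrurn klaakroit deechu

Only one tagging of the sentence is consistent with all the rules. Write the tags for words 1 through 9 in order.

Noun Noun Noun Prep Prep Adj Noun Noun Prep

Candidates per position — 1:thaa {Adj,Noun}; 2:chaumaant {Prep,Noun}; 3:troisern {Prep,Noun}; 4:tent {Prep,Adj}; 5:chaumaant {Prep,Noun}; 6:vrudar {Adj}; 7:dupdrurn {Noun}; 8:klaakroit {Adj,Noun}; 9:deechu {Prep,Adj}.
Word 1 cannot be Adj — rule 4 would then fail for every completion. It is Noun.
Word 5 cannot be Noun — rule 2 would then fail for every completion. It is Prep.
Word 8 cannot be Adj — rule 2 would then fail for every completion. It is Noun.
Word 9 cannot be Adj — rule 2 would then fail for every completion. It is Prep.
Word 2 cannot be Prep — rule 3 would then fail for every completion. It is Noun.
Word 3 cannot be Prep — rule 3 would then fail for every completion. It is Noun.
Word 4 cannot be Adj — rule 2 would then fail for every completion. It is Prep.
The unique satisfying tagging is: Noun Noun Noun Prep Prep Adj Noun Noun Prep.
Checking: rule 1 ✓; rule 2 ✓; rule 3 ✓; rule 4 ✓; rule 5 ✓.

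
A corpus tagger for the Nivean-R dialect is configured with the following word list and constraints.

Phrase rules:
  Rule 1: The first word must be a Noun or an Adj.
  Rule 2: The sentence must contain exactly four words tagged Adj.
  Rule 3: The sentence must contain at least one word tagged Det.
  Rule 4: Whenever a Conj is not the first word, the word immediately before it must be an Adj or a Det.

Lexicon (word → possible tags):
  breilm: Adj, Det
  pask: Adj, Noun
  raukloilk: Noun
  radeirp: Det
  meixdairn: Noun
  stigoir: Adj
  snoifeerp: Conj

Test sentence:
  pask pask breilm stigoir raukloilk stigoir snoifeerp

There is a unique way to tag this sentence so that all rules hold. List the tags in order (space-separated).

Candidates per position — 1:pask {Adj,Noun}; 2:pask {Adj,Noun}; 3:breilm {Adj,Det}; 4:stigoir {Adj}; 5:raukloilk {Noun}; 6:stigoir {Adj}; 7:snoifeerp {Conj}.
If word 3 were Adj, no tagging could satisfy rule 3; so word 3 is Det.
If word 1 were Noun, no tagging could satisfy rule 2; so word 1 is Adj.
If word 2 were Noun, no tagging could satisfy rule 2; so word 2 is Adj.
The unique satisfying tagging is: Adj Adj Det Adj Noun Adj Conj.
Check: rule 1 ok; rule 2 ok; rule 3 ok; rule 4 ok.

Adj Adj Det Adj Noun Adj Conj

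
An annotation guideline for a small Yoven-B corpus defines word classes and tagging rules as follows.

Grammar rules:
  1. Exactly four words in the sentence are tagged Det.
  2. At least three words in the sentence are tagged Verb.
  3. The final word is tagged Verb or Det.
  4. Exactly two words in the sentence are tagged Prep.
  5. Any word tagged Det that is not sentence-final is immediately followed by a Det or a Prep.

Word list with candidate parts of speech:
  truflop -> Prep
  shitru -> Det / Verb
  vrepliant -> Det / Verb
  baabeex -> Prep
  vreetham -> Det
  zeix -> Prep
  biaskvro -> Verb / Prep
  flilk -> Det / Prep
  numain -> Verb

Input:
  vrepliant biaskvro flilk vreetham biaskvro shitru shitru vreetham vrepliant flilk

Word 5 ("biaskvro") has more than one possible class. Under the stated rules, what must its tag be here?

Candidates per position — 1:vrepliant {Det,Verb}; 2:biaskvro {Verb,Prep}; 3:flilk {Det,Prep}; 4:vreetham {Det}; 5:biaskvro {Verb,Prep}; 6:shitru {Det,Verb}; 7:shitru {Det,Verb}; 8:vreetham {Det}; 9:vrepliant {Det,Verb}; 10:flilk {Det,Prep}.
If word 5 were Verb, no tagging could satisfy rule 5; so word 5 is Prep.
If word 9 were Verb, no tagging could satisfy rule 5; so word 9 is Det.
If word 10 were Prep, no tagging could satisfy rule 3; so word 10 is Det.
If word 1 were Det, no tagging could satisfy rule 1; so word 1 is Verb.
If word 3 were Det, no tagging could satisfy rule 1; so word 3 is Prep.
If word 6 were Det, no tagging could satisfy rule 1; so word 6 is Verb.
If word 7 were Det, no tagging could satisfy rule 1; so word 7 is Verb.
If word 2 were Prep, no tagging could satisfy rule 4; so word 2 is Verb.
That leaves exactly one tagging: Verb Verb Prep Det Prep Verb Verb Det Det Det.
Rule-by-rule: rule 1 ok; rule 2 ok; rule 3 ok; rule 4 ok; rule 5 ok.

Prep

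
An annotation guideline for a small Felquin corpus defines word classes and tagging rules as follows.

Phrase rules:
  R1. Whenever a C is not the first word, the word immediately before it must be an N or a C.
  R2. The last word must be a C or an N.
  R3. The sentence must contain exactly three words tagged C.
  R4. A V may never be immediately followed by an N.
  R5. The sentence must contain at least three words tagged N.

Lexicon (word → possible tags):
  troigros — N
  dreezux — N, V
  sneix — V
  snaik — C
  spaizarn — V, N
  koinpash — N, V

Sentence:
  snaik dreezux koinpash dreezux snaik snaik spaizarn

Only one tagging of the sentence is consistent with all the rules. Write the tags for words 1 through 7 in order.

C N N N C C N

Candidates per position — 1:snaik {C}; 2:dreezux {N,V}; 3:koinpash {N,V}; 4:dreezux {N,V}; 5:snaik {C}; 6:snaik {C}; 7:spaizarn {V,N}.
At position 4, choosing V makes rule 1 impossible to satisfy; hence N.
At position 7, choosing V makes rule 2 impossible to satisfy; hence N.
At position 2, choosing V makes rule 4 impossible to satisfy; hence N.
At position 3, choosing V makes rule 4 impossible to satisfy; hence N.
So the tagging must be: C N N N C C N.
Checking: rule 1 satisfied; rule 2 satisfied; rule 3 satisfied; rule 4 satisfied; rule 5 satisfied.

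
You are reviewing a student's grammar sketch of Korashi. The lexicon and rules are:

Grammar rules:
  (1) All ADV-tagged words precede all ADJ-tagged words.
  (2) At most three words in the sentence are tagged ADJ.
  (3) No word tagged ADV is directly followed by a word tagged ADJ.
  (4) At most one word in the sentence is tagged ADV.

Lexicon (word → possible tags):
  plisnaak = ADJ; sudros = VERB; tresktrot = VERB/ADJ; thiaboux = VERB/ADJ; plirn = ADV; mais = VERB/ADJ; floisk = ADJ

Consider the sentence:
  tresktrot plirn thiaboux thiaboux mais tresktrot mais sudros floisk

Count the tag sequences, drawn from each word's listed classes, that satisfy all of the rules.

Candidates per position — 1:tresktrot {VERB,ADJ}; 2:plirn {ADV}; 3:thiaboux {VERB,ADJ}; 4:thiaboux {VERB,ADJ}; 5:mais {VERB,ADJ}; 6:tresktrot {VERB,ADJ}; 7:mais {VERB,ADJ}; 8:sudros {VERB}; 9:floisk {ADJ}.
There are 64 candidate sequences in total.
Checking each against the rules leaves 11 sequences.
Count = 11.

11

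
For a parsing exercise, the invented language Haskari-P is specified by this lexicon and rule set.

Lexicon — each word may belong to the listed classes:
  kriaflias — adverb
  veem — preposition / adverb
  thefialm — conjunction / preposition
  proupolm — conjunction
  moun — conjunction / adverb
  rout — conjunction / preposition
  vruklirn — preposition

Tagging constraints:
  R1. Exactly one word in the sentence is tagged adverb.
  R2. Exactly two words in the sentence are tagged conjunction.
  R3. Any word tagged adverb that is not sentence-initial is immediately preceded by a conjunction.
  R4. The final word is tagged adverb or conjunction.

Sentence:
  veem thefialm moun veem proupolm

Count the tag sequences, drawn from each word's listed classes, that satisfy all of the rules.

3

Candidates per position — 1:veem {preposition,adverb}; 2:thefialm {conjunction,preposition}; 3:moun {conjunction,adverb}; 4:veem {preposition,adverb}; 5:proupolm {conjunction}.
There are 16 candidate sequences in total.
The sequences that satisfy every rule: preposition conjunction adverb preposition conjunction; preposition preposition conjunction adverb conjunction; adverb preposition conjunction preposition conjunction.
Count = 3.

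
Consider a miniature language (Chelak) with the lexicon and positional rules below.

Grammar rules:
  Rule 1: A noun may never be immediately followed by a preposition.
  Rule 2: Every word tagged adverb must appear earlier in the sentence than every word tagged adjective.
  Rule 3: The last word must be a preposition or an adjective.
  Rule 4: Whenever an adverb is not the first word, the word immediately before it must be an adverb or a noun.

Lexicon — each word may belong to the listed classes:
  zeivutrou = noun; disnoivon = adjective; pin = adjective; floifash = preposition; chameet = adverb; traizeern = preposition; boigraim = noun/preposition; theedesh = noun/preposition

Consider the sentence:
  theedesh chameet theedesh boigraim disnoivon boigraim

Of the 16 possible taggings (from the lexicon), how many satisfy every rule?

Candidates per position — 1:theedesh {noun,preposition}; 2:chameet {adverb}; 3:theedesh {noun,preposition}; 4:boigraim {noun,preposition}; 5:disnoivon {adjective}; 6:boigraim {noun,preposition}.
There are 16 candidate sequences in total.
The sequences that satisfy every rule: noun adverb noun noun adjective preposition; noun adverb preposition noun adjective preposition; noun adverb preposition preposition adjective preposition.
Count = 3.

3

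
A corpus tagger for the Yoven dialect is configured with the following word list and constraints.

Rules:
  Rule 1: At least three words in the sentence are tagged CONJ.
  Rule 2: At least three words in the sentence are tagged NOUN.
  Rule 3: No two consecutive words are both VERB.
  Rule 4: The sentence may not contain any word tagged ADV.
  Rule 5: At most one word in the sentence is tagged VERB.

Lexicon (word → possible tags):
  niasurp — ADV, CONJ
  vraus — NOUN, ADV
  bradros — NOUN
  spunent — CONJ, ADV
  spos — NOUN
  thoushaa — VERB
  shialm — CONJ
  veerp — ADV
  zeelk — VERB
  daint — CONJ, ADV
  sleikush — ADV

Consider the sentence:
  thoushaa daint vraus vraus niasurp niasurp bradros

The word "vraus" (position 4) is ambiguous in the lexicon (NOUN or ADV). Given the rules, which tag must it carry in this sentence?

Candidates per position — 1:thoushaa {VERB}; 2:daint {CONJ,ADV}; 3:vraus {NOUN,ADV}; 4:vraus {NOUN,ADV}; 5:niasurp {ADV,CONJ}; 6:niasurp {ADV,CONJ}; 7:bradros {NOUN}.
Position 2: tagging it ADV would leave rule 1 unsatisfiable, so it must be CONJ.
Position 3: tagging it ADV would leave rule 2 unsatisfiable, so it must be NOUN.
Position 4: tagging it ADV would leave rule 2 unsatisfiable, so it must be NOUN.
Position 5: tagging it ADV would leave rule 1 unsatisfiable, so it must be CONJ.
Position 6: tagging it ADV would leave rule 1 unsatisfiable, so it must be CONJ.
That leaves exactly one tagging: VERB CONJ NOUN NOUN CONJ CONJ NOUN.
Checking: rule 1 ok; rule 2 ok; rule 3 ok; rule 4 ok; rule 5 ok.

NOUN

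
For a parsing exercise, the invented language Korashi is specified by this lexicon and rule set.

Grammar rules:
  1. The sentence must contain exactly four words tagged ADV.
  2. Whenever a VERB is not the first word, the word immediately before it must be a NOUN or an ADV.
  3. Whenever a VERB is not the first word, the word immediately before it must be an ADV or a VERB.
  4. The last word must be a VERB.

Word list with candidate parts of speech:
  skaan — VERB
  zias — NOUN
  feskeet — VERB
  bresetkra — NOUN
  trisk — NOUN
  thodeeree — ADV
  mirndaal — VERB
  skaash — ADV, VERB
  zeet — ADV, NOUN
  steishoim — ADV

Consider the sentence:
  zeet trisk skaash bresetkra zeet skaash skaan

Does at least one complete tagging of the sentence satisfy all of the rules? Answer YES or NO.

Candidates per position — 1:zeet {ADV,NOUN}; 2:trisk {NOUN}; 3:skaash {ADV,VERB}; 4:bresetkra {NOUN}; 5:zeet {ADV,NOUN}; 6:skaash {ADV,VERB}; 7:skaan {VERB}.
One satisfying assignment: ADV NOUN ADV NOUN ADV ADV VERB.
Check: rule 1 ok; rule 2 ok; rule 3 ok; rule 4 ok.

YES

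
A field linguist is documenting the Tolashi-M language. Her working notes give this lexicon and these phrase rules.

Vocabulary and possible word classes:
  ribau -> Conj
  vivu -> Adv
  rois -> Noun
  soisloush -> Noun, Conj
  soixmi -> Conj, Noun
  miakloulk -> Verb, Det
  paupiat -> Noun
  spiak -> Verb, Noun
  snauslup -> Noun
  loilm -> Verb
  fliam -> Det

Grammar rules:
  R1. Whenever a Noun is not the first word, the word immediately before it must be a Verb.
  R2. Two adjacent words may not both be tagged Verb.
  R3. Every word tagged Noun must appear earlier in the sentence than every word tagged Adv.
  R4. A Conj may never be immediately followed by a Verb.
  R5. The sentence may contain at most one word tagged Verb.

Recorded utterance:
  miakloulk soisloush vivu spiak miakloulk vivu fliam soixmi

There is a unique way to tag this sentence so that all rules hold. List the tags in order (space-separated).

Candidates per position — 1:miakloulk {Verb,Det}; 2:soisloush {Noun,Conj}; 3:vivu {Adv}; 4:spiak {Verb,Noun}; 5:miakloulk {Verb,Det}; 6:vivu {Adv}; 7:fliam {Det}; 8:soixmi {Conj,Noun}.
At position 4, choosing Noun makes rule 1 impossible to satisfy; hence Verb.
At position 5, choosing Verb makes rule 2 impossible to satisfy; hence Det.
At position 8, choosing Noun makes rule 1 impossible to satisfy; hence Conj.
At position 1, choosing Verb makes rule 5 impossible to satisfy; hence Det.
At position 2, choosing Noun makes rule 1 impossible to satisfy; hence Conj.
That leaves exactly one tagging: Det Conj Adv Verb Det Adv Det Conj.
Verifying each rule — rule 1 satisfied; rule 2 satisfied; rule 3 satisfied; rule 4 satisfied; rule 5 satisfied.

Det Conj Adv Verb Det Adv Det Conj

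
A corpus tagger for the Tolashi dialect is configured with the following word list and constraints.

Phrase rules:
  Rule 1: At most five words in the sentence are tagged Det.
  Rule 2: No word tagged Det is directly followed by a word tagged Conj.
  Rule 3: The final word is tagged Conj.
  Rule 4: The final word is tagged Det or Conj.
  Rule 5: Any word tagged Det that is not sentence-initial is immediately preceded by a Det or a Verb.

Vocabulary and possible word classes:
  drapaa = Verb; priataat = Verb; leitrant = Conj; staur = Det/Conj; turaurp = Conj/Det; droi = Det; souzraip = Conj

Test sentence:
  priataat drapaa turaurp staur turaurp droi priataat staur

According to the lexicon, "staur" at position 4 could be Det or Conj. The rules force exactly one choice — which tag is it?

Candidates per position — 1:priataat {Verb}; 2:drapaa {Verb}; 3:turaurp {Conj,Det}; 4:staur {Det,Conj}; 5:turaurp {Conj,Det}; 6:droi {Det}; 7:priataat {Verb}; 8:staur {Det,Conj}.
Position 3: Conj is ruled out by rule 5; that leaves Det.
Position 4: Conj is ruled out by rule 2; that leaves Det.
Position 5: Conj is ruled out by rule 2; that leaves Det.
Position 8: Det is ruled out by rule 3; that leaves Conj.
The unique satisfying tagging is: Verb Verb Det Det Det Det Verb Conj.
Verifying each rule — rule 1 holds; rule 2 holds; rule 3 holds; rule 4 holds; rule 5 holds.

Det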